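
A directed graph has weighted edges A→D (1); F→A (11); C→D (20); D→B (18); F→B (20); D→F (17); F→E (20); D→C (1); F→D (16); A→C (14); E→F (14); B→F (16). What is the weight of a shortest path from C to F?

37

Candidate routes:
C - D - B - F: 20 + 18 + 16 = 54
C - D - F: 20 + 17 = 37
The minimum is 37.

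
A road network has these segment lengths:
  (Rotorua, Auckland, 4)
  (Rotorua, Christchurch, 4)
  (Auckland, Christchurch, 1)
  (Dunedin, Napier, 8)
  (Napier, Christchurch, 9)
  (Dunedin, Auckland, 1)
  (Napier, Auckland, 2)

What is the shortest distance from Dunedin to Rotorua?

5

Comparing a few candidate routes:
Dunedin→Auckland→Christchurch→Rotorua: 1 + 1 + 4 = 6
Dunedin→Napier→Auckland→Rotorua: 8 + 2 + 4 = 14
Dunedin→Auckland→Rotorua: 1 + 4 = 5
Shortest: 5.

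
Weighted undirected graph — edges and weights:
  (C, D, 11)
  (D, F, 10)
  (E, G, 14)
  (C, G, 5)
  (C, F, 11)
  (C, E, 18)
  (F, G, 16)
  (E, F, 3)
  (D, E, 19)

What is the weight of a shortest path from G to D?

A few of the G→D routes:
G -> E -> D: 14 + 19 = 33
G -> C -> E -> F -> D: 5 + 18 + 3 + 10 = 36
G -> C -> D: 5 + 11 = 16
G -> E -> F -> D: 14 + 3 + 10 = 27
G -> C -> F -> D: 5 + 11 + 10 = 26
G -> F -> D: 16 + 10 = 26
Shortest: 16.

16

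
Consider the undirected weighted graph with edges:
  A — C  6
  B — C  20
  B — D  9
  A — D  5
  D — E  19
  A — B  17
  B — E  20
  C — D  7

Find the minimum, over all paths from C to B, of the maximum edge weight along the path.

9

Some routes from C to B:
C→A→B: max(6, 17) = 17
C→D→B: max(7, 9) = 9
C→A→D→B: max(6, 5, 9) = 9
C→D→A→B: max(7, 5, 17) = 17
Best route has worst link 9.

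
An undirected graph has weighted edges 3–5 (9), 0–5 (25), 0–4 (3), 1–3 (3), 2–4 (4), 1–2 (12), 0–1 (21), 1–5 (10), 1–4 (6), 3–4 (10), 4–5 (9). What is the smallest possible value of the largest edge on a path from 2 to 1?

Some routes from 2 to 1:
2 → 4 → 3 → 5 → 1: max(4, 10, 9, 10) = 10
2 → 4 → 5 → 3 → 1: max(4, 9, 9, 3) = 9
2 → 4 → 1: max(4, 6) = 6
Best route has worst link 6.

6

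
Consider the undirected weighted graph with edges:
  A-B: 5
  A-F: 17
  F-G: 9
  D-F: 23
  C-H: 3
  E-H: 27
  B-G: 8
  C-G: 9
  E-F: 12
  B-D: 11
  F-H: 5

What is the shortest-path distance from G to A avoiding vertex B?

Routes from G to A avoiding B:
G -> C -> H -> E -> F -> A: 9 + 3 + 27 + 12 + 17 = 68
G -> C -> H -> F -> A: 9 + 3 + 5 + 17 = 34
G -> F -> A: 9 + 17 = 26
Best route has total 26.

26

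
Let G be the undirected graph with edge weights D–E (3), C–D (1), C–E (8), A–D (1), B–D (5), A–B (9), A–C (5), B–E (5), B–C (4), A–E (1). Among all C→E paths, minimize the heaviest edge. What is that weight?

1

Comparing a few candidate routes:
C-A-E: max(5, 1) = 5
C-A-D-B-E: max(5, 1, 5, 5) = 5
C-A-D-E: max(5, 1, 3) = 5
C-D-A-E: max(1, 1, 1) = 1
C-D-E: max(1, 3) = 3
Smallest bottleneck: 1.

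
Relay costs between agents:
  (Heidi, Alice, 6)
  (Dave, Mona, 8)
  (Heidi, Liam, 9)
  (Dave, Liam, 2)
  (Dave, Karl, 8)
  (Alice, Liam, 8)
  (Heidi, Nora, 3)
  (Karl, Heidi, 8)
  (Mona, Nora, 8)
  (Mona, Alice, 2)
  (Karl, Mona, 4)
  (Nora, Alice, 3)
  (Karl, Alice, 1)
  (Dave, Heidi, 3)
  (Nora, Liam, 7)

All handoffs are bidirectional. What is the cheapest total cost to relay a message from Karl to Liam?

9

Checking several routes:
Karl→Alice→Nora→Liam: 1 + 3 + 7 = 11
Karl→Dave→Liam: 8 + 2 = 10
Karl→Alice→Heidi→Dave→Liam: 1 + 6 + 3 + 2 = 12
Karl→Alice→Liam: 1 + 8 = 9
The minimum is 9.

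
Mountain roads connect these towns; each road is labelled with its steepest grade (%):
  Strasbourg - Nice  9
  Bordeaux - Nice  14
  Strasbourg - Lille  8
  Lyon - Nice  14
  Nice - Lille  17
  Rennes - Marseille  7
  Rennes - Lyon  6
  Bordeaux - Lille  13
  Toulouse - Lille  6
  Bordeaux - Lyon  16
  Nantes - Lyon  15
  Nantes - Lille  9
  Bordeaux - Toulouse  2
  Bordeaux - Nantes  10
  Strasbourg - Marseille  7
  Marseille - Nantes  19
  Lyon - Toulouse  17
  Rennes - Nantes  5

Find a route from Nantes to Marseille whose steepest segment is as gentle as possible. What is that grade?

Comparing a few candidate routes:
Nantes→Lille→Strasbourg→Marseille: max(9, 8, 7) = 9
Nantes→Rennes→Marseille: max(5, 7) = 7
Nantes→Bordeaux→Toulouse→Lille→Strasbourg→Marseille: max(10, 2, 6, 8, 7) = 10
Best route has worst link 7%.

7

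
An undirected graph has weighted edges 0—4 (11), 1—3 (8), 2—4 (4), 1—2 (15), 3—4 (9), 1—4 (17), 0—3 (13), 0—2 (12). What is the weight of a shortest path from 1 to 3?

8

Comparing a few candidate routes:
1 - 3: 8
1 - 4 - 3: 17 + 9 = 26
1 - 2 - 4 - 3: 15 + 4 + 9 = 28
1 - 2 - 0 - 3: 15 + 12 + 13 = 40
The minimum is 8.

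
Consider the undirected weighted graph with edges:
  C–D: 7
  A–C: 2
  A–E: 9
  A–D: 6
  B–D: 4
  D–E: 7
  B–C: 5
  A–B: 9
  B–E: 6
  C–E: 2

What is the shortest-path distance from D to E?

7

Some routes from D to E:
D→C→E: 7 + 2 = 9
D→E: 7
D→A→C→E: 6 + 2 + 2 = 10
D→B→E: 4 + 6 = 10
The minimum is 7.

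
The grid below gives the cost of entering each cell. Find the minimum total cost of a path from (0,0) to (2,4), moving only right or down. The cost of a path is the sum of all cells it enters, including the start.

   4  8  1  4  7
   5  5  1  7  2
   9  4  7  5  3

26

Take r0c0 -> r0c1 -> r0c2 -> r1c2 -> r1c3 -> r1c4 -> r2c4 for a total of 4 + 8 + 1 + 1 + 7 + 2 + 3 = 26.
(Top row then right column would cost 29.)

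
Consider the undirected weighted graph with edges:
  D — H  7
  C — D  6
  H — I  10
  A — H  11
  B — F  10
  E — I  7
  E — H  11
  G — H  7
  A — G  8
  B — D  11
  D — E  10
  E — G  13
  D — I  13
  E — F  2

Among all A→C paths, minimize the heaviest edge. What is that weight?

8

Comparing a few candidate routes:
A→H→E→F→B→D→C: max(11, 11, 2, 10, 11, 6) = 11
A→G→H→I→E→D→C: max(8, 7, 10, 7, 10, 6) = 10
A→G→H→D→C: max(8, 7, 7, 6) = 8
Smallest bottleneck: 8.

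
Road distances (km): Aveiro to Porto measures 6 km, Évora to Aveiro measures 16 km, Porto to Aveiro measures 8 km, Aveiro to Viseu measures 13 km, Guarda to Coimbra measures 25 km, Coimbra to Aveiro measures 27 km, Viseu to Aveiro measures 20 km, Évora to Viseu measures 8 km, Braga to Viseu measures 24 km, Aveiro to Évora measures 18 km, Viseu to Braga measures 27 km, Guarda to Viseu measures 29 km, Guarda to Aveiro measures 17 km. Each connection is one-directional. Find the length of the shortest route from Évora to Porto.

Candidate routes:
Évora-Aveiro-Porto: 16 + 6 = 22
Évora-Viseu-Aveiro-Porto: 8 + 20 + 6 = 34
The minimum is 22 km.

22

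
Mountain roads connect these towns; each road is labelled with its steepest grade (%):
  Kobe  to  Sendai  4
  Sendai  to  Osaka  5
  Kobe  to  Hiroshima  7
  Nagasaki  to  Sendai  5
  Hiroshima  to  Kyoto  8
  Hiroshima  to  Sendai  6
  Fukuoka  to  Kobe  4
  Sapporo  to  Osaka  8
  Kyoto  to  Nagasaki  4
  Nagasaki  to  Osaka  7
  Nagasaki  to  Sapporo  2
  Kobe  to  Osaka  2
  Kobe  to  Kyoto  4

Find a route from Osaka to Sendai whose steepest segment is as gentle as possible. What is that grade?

4

Checking several routes:
Osaka-Kobe-Sendai: max(2, 4) = 4
Osaka-Kobe-Kyoto-Nagasaki-Sendai: max(2, 4, 4, 5) = 5
Osaka-Sendai: max(5) = 5
Best route has worst link 4%.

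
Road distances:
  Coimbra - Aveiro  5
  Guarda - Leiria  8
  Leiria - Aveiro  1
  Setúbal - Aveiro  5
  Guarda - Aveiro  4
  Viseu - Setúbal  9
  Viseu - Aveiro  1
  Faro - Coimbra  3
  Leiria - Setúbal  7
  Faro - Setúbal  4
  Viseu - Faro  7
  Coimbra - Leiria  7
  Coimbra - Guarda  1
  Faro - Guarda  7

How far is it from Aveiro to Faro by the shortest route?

Some routes from Aveiro to Faro:
Aveiro → Setúbal → Faro: 5 + 4 = 9
Aveiro → Leiria → Coimbra → Faro: 1 + 7 + 3 = 11
Aveiro → Guarda → Coimbra → Faro: 4 + 1 + 3 = 8
Aveiro → Viseu → Faro: 1 + 7 = 8
Aveiro → Coimbra → Faro: 5 + 3 = 8
Best route has total 8.

8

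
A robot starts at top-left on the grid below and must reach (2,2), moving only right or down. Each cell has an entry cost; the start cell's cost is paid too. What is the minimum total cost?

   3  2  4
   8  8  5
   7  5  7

21

One optimal route is r0c0 -> r0c1 -> r0c2 -> r1c2 -> r2c2.
Its cost is 3 + 2 + 4 + 5 + 7 = 21.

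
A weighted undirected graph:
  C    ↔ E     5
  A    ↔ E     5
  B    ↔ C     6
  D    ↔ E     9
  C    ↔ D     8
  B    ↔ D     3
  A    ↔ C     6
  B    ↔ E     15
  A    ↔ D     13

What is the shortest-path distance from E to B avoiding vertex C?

Paths from E to B avoiding C:
E - A - D - B: 5 + 13 + 3 = 21
E - B: 15
E - D - B: 9 + 3 = 12
Best route has total 12.

12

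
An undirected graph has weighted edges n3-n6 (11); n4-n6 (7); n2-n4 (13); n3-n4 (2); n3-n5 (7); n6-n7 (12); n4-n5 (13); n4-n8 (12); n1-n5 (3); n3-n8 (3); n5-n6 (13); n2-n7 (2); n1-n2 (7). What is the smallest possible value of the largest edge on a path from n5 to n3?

Comparing a few candidate routes:
n5-n1-n2-n7-n6-n4-n8-n3: max(3, 7, 2, 12, 7, 12, 3) = 12
n5-n4-n8-n3: max(13, 12, 3) = 13
n5-n4-n3: max(13, 2) = 13
n5-n3: max(7) = 7
n5-n1-n2-n7-n6-n3: max(3, 7, 2, 12, 11) = 12
n5-n1-n2-n7-n6-n4-n3: max(3, 7, 2, 12, 7, 2) = 12
Best route has worst link 7.

7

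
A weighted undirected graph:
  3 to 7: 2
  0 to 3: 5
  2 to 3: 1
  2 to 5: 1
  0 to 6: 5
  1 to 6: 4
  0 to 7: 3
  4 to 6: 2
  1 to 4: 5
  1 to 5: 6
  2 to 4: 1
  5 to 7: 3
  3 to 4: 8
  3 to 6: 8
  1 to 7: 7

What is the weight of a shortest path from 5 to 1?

6

A few of the 5→1 routes:
5-7-1: 3 + 7 = 10
5-2-4-6-1: 1 + 1 + 2 + 4 = 8
5-2-4-1: 1 + 1 + 5 = 7
5-1: 6
Shortest: 6.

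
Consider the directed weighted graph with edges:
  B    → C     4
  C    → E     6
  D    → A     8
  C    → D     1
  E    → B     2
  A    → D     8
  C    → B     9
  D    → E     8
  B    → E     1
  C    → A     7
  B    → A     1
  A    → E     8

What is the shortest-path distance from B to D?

5

Candidate routes:
B → C → D: 4 + 1 = 5
B → A → D: 1 + 8 = 9
B → C → A → D: 4 + 7 + 8 = 19
Shortest: 5.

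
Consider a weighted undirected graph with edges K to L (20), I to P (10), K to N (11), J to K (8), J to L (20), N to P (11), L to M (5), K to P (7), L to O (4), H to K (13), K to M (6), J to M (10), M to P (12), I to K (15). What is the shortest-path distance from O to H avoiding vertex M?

Candidate routes:
O-L-K-H: 4 + 20 + 13 = 37
O-L-J-K-H: 4 + 20 + 8 + 13 = 45
Best route has total 37.

37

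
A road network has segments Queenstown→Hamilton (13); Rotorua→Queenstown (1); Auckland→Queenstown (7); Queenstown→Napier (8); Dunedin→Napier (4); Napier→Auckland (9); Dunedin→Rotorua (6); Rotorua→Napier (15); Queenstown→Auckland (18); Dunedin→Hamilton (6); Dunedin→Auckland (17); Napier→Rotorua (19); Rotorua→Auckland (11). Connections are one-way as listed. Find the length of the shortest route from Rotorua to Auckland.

11

A few of the Rotorua→Auckland routes:
Rotorua -> Queenstown -> Auckland: 1 + 18 = 19
Rotorua -> Auckland: 11
Rotorua -> Queenstown -> Napier -> Auckland: 1 + 8 + 9 = 18
Shortest: 11 km.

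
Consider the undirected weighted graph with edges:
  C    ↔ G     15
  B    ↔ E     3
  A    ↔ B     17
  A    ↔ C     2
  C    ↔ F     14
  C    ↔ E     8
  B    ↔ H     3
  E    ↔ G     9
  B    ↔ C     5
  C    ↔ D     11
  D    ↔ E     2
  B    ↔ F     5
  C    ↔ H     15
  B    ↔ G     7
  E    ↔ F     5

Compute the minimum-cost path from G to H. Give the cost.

10

Some routes from G to H:
G-E-C-B-H: 9 + 8 + 5 + 3 = 25
G-E-B-H: 9 + 3 + 3 = 15
G-B-H: 7 + 3 = 10
G-C-B-H: 15 + 5 + 3 = 23
G-E-F-B-H: 9 + 5 + 5 + 3 = 22
The minimum is 10.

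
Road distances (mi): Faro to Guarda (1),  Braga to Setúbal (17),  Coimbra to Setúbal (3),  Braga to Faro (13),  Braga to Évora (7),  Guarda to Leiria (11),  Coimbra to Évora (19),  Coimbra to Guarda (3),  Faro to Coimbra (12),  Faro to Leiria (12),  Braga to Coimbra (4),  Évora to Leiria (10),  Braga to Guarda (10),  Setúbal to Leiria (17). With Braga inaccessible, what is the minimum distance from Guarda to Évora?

Some routes from Guarda to Évora avoiding Braga:
Guarda→Coimbra→Setúbal→Leiria→Évora: 3 + 3 + 17 + 10 = 33
Guarda→Coimbra→Évora: 3 + 19 = 22
Guarda→Faro→Coimbra→Évora: 1 + 12 + 19 = 32
Guarda→Coimbra→Faro→Leiria→Évora: 3 + 12 + 12 + 10 = 37
Guarda→Faro→Leiria→Évora: 1 + 12 + 10 = 23
Guarda→Leiria→Évora: 11 + 10 = 21
Shortest: 21 mi.

21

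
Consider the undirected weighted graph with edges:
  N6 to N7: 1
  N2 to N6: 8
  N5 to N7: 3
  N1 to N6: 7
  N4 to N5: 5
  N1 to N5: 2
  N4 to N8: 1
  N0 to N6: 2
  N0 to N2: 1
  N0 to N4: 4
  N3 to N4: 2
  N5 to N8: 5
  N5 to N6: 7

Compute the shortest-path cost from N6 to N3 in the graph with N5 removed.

Candidate routes:
N6 → N0 → N4 → N3: 2 + 4 + 2 = 8
N6 → N2 → N0 → N4 → N3: 8 + 1 + 4 + 2 = 15
The minimum is 8.

8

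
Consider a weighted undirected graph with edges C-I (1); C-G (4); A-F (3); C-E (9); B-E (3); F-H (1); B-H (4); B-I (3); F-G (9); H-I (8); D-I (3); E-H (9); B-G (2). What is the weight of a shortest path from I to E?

Checking several routes:
I → C → G → B → E: 1 + 4 + 2 + 3 = 10
I → C → E: 1 + 9 = 10
I → B → E: 3 + 3 = 6
Shortest: 6.

6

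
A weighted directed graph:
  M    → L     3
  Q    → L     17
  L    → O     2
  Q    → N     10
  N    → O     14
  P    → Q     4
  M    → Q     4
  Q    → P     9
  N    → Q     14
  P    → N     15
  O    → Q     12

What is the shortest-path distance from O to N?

22

Paths from O to N:
O-Q-P-N: 12 + 9 + 15 = 36
O-Q-N: 12 + 10 = 22
Shortest: 22.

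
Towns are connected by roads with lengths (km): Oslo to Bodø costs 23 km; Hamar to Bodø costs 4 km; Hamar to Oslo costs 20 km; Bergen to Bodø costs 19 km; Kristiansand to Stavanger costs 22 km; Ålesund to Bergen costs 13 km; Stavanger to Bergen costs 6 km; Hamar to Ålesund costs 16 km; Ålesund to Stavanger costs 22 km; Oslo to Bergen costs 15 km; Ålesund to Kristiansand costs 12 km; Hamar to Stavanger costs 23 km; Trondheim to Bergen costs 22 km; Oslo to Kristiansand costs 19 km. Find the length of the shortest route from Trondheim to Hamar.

A few of the Trondheim→Hamar routes:
Trondheim -> Bergen -> Bodø -> Hamar: 22 + 19 + 4 = 45
Trondheim -> Bergen -> Oslo -> Hamar: 22 + 15 + 20 = 57
Trondheim -> Bergen -> Oslo -> Bodø -> Hamar: 22 + 15 + 23 + 4 = 64
Trondheim -> Bergen -> Ålesund -> Hamar: 22 + 13 + 16 = 51
Trondheim -> Bergen -> Stavanger -> Hamar: 22 + 6 + 23 = 51
The minimum is 45 km.

45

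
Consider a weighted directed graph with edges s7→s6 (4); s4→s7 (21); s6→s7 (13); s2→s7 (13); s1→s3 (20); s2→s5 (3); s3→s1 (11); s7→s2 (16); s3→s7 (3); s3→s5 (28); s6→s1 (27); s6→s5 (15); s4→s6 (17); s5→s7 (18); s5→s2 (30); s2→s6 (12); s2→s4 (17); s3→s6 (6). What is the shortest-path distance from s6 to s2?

29

A few of the s6→s2 routes:
s6→s7→s2: 13 + 16 = 29
s6→s5→s2: 15 + 30 = 45
s6→s5→s7→s2: 15 + 18 + 16 = 49
The minimum is 29.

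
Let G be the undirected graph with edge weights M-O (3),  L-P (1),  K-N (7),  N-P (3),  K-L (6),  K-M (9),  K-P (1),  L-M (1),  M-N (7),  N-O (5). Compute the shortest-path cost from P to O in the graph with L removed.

Checking several routes:
P - K - M - O: 1 + 9 + 3 = 13
P - K - N - O: 1 + 7 + 5 = 13
P - N - O: 3 + 5 = 8
Best route has total 8.

8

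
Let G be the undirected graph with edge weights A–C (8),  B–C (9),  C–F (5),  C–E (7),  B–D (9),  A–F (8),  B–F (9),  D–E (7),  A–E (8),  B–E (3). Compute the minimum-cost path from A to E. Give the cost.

8

A few of the A→E routes:
A -> E: 8
A -> F -> C -> E: 8 + 5 + 7 = 20
A -> C -> B -> E: 8 + 9 + 3 = 20
A -> C -> E: 8 + 7 = 15
A -> F -> B -> E: 8 + 9 + 3 = 20
The minimum is 8.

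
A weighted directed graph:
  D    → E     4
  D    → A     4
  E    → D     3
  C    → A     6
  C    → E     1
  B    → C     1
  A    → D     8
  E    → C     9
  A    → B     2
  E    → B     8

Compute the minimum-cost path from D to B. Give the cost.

6

Candidate routes:
D-E-C-A-B: 4 + 9 + 6 + 2 = 21
D-A-B: 4 + 2 = 6
D-E-B: 4 + 8 = 12
Best route has total 6.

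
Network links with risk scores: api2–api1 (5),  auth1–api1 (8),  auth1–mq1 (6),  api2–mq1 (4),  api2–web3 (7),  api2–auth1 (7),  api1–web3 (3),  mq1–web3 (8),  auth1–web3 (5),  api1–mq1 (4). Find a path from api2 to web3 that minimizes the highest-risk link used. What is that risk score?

Comparing a few candidate routes:
api2 - api1 - web3: max(5, 3) = 5
api2 - api1 - mq1 - auth1 - web3: max(5, 4, 6, 5) = 6
api2 - mq1 - auth1 - web3: max(4, 6, 5) = 6
api2 - mq1 - api1 - web3: max(4, 4, 3) = 4
Smallest bottleneck: 4.

4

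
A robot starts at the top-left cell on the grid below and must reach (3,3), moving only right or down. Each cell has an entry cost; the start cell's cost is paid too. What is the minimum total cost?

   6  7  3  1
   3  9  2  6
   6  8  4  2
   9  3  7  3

27

Cheapest: [0,0] → [0,1] → [0,2] → [1,2] → [2,2] → [2,3] → [3,3]
  6 + 7 + 3 + 2 + 4 + 2 + 3 = 27
(Top row then right column would cost 28.)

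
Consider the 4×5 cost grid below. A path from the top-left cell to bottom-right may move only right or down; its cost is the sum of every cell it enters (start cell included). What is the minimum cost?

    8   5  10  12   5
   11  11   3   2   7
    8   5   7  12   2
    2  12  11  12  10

47

Best path: r0c0 -> r0c1 -> r0c2 -> r1c2 -> r1c3 -> r1c4 -> r2c4 -> r3c4
Cost: 8 + 5 + 10 + 3 + 2 + 7 + 2 + 10 = 47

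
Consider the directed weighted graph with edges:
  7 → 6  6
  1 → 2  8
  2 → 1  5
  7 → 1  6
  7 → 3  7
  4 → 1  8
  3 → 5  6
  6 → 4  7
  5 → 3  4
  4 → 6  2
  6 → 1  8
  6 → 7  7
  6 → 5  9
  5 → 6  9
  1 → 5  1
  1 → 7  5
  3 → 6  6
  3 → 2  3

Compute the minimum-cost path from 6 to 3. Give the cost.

13

Some routes from 6 to 3:
6-1-5-3: 8 + 1 + 4 = 13
6-7-1-5-3: 7 + 6 + 1 + 4 = 18
6-5-3: 9 + 4 = 13
6-7-3: 7 + 7 = 14
Shortest: 13.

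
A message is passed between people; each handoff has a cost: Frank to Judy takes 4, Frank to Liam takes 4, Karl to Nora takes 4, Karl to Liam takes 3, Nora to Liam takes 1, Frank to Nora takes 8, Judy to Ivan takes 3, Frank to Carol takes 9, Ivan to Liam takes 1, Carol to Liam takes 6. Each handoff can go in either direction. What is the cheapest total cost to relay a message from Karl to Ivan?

A few of the Karl→Ivan routes:
Karl -> Nora -> Liam -> Ivan: 4 + 1 + 1 = 6
Karl -> Liam -> Frank -> Judy -> Ivan: 3 + 4 + 4 + 3 = 14
Karl -> Liam -> Ivan: 3 + 1 = 4
Karl -> Nora -> Liam -> Frank -> Judy -> Ivan: 4 + 1 + 4 + 4 + 3 = 16
Best route has total 4.

4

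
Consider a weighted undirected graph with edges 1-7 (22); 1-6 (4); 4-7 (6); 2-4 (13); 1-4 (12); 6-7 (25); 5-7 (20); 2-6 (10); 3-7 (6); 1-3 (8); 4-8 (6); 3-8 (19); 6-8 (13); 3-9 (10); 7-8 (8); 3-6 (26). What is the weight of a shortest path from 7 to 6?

Some routes from 7 to 6:
7 -> 8 -> 6: 8 + 13 = 21
7 -> 4 -> 1 -> 6: 6 + 12 + 4 = 22
7 -> 3 -> 1 -> 6: 6 + 8 + 4 = 18
The minimum is 18.

18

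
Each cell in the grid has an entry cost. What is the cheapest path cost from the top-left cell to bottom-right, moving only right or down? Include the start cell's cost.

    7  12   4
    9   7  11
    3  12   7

Path r0c0 → r1c0 → r2c0 → r2c1 → r2c2: 7 + 9 + 3 + 12 + 7 = 38.
(Top row then right column would cost 41.)

38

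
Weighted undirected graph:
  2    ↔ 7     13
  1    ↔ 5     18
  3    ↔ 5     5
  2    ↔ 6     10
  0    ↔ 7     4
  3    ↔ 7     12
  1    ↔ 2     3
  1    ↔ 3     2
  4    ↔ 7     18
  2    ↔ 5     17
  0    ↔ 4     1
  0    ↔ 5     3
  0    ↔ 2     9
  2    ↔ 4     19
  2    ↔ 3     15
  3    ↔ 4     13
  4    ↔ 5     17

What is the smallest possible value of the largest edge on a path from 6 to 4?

10

Some routes from 6 to 4:
6 → 2 → 1 → 3 → 7 → 0 → 4: max(10, 3, 2, 12, 4, 1) = 12
6 → 2 → 1 → 3 → 5 → 0 → 4: max(10, 3, 2, 5, 3, 1) = 10
6 → 2 → 0 → 4: max(10, 9, 1) = 10
Best route has worst link 10.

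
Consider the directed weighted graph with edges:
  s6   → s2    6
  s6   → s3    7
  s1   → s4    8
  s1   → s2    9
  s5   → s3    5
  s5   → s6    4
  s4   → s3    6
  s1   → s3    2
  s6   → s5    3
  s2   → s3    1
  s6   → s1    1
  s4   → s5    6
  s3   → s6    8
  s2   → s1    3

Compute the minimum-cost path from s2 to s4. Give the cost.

11

Routes from s2 to s4:
s2-s1-s4: 3 + 8 = 11
s2-s3-s6-s1-s4: 1 + 8 + 1 + 8 = 18
Shortest: 11.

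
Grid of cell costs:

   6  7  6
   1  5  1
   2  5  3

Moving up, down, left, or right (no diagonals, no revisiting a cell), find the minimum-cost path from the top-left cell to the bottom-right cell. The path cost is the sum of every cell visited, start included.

16

Path (0,0)→(1,0)→(1,1)→(1,2)→(2,2): 6 + 1 + 5 + 1 + 3 = 16.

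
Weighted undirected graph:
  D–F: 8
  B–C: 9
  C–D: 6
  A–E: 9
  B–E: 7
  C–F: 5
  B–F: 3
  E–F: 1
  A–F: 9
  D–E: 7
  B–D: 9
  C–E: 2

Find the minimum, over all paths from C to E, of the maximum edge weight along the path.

2

Some routes from C to E:
C → E: max(2) = 2
C → F → B → E: max(5, 3, 7) = 7
C → D → E: max(6, 7) = 7
C → F → E: max(5, 1) = 5
Best route has worst link 2.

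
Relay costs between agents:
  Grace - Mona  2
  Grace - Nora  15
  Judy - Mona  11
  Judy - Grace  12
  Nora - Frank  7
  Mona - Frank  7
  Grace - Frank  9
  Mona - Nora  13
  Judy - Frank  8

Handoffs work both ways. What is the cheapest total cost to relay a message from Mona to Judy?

11

Checking several routes:
Mona → Judy: 11
Mona → Frank → Judy: 7 + 8 = 15
Mona → Grace → Judy: 2 + 12 = 14
Mona → Nora → Frank → Judy: 13 + 7 + 8 = 28
Mona → Grace → Frank → Judy: 2 + 9 + 8 = 19
Mona → Frank → Grace → Judy: 7 + 9 + 12 = 28
The minimum is 11.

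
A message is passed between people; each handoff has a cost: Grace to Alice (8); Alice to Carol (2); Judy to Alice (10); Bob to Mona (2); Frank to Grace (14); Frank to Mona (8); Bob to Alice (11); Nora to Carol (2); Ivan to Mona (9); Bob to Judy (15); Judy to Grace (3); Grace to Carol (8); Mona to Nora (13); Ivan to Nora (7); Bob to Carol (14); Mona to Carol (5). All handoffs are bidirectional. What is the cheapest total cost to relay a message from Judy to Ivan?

Some routes from Judy to Ivan:
Judy - Grace - Carol - Mona - Ivan: 3 + 8 + 5 + 9 = 25
Judy - Grace - Alice - Carol - Nora - Ivan: 3 + 8 + 2 + 2 + 7 = 22
Judy - Alice - Carol - Mona - Ivan: 10 + 2 + 5 + 9 = 26
Judy - Bob - Mona - Ivan: 15 + 2 + 9 = 26
Judy - Grace - Carol - Nora - Ivan: 3 + 8 + 2 + 7 = 20
Judy - Alice - Carol - Nora - Ivan: 10 + 2 + 2 + 7 = 21
Best route has total 20.

20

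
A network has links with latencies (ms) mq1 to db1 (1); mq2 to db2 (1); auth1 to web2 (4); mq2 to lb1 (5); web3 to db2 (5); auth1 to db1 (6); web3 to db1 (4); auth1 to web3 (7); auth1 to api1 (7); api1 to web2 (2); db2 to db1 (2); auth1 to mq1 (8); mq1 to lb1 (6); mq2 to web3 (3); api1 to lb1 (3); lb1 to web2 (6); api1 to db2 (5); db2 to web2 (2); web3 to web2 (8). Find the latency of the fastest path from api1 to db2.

A few of the api1→db2 routes:
api1 -> db2: 5
api1 -> lb1 -> mq1 -> db1 -> db2: 3 + 6 + 1 + 2 = 12
api1 -> web2 -> db2: 2 + 2 = 4
api1 -> lb1 -> mq2 -> db2: 3 + 5 + 1 = 9
api1 -> lb1 -> web2 -> db2: 3 + 6 + 2 = 11
api1 -> auth1 -> web2 -> db2: 7 + 4 + 2 = 13
Best route has total 4 ms.

4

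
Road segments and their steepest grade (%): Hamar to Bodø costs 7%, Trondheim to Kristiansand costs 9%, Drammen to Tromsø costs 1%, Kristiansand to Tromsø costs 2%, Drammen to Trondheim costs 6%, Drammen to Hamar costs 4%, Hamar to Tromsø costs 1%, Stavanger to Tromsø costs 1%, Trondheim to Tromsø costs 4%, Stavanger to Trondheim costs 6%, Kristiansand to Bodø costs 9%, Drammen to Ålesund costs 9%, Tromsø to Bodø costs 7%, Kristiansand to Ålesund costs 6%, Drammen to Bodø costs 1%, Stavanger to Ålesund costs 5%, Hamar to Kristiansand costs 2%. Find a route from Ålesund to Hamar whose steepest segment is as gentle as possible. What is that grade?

A few of the Ålesund→Hamar routes:
Ålesund - Kristiansand - Tromsø - Trondheim - Drammen - Hamar: max(6, 2, 4, 6, 4) = 6
Ålesund - Stavanger - Tromsø - Hamar: max(5, 1, 1) = 5
Ålesund - Stavanger - Tromsø - Drammen - Hamar: max(5, 1, 1, 4) = 5
Ålesund - Kristiansand - Tromsø - Hamar: max(6, 2, 1) = 6
Ålesund - Stavanger - Tromsø - Kristiansand - Hamar: max(5, 1, 2, 2) = 5
Ålesund - Kristiansand - Tromsø - Stavanger - Trondheim - Drammen - Hamar: max(6, 2, 1, 6, 6, 4) = 6
The minimum achievable maximum is 5%.

5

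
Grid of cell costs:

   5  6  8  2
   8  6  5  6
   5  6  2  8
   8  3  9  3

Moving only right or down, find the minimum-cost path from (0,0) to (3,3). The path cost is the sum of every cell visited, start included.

One optimal route is [0,0] [0,1] [1,1] [1,2] [2,2] [2,3] [3,3].
Its cost is 5 + 6 + 6 + 5 + 2 + 8 + 3 = 35.
(Top row then right column would cost 38.)

35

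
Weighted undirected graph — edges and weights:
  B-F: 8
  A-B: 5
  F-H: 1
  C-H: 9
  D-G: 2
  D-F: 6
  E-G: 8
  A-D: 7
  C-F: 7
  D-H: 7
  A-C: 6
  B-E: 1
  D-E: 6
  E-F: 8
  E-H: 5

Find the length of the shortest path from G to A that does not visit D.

14

Some routes from G to A avoiding D:
G - E - B - A: 8 + 1 + 5 = 14
G - E - H - F - B - A: 8 + 5 + 1 + 8 + 5 = 27
G - E - H - F - C - A: 8 + 5 + 1 + 7 + 6 = 27
G - E - H - C - A: 8 + 5 + 9 + 6 = 28
Best route has total 14.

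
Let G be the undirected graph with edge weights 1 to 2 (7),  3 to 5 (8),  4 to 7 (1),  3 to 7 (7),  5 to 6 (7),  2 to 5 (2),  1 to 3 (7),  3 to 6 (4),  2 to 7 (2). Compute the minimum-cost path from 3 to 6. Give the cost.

Paths from 3 to 6:
3 -> 5 -> 6: 8 + 7 = 15
3 -> 1 -> 2 -> 5 -> 6: 7 + 7 + 2 + 7 = 23
3 -> 6: 4
3 -> 7 -> 2 -> 5 -> 6: 7 + 2 + 2 + 7 = 18
Shortest: 4.

4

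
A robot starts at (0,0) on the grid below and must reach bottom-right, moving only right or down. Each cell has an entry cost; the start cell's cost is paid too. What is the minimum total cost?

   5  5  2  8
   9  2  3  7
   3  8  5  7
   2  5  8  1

28

Best path: (0,0) -> (0,1) -> (0,2) -> (1,2) -> (2,2) -> (2,3) -> (3,3)
Cost: 5 + 5 + 2 + 3 + 5 + 7 + 1 = 28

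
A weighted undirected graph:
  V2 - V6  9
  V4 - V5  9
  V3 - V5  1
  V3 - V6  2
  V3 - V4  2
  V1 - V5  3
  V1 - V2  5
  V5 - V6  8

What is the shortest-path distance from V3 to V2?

Paths from V3 to V2:
V3 - V6 - V5 - V1 - V2: 2 + 8 + 3 + 5 = 18
V3 - V5 - V1 - V2: 1 + 3 + 5 = 9
V3 - V5 - V6 - V2: 1 + 8 + 9 = 18
V3 - V4 - V5 - V1 - V2: 2 + 9 + 3 + 5 = 19
V3 - V4 - V5 - V6 - V2: 2 + 9 + 8 + 9 = 28
V3 - V6 - V2: 2 + 9 = 11
Shortest: 9.

9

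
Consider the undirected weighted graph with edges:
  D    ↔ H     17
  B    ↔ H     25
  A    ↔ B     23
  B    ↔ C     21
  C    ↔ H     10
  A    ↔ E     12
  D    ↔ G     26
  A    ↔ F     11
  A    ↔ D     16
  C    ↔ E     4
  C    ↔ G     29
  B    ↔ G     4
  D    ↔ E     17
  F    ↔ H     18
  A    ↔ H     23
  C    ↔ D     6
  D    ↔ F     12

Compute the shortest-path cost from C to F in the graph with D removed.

27

Some routes from C to F avoiding D:
C-H-F: 10 + 18 = 28
C-E-A-H-F: 4 + 12 + 23 + 18 = 57
C-B-A-F: 21 + 23 + 11 = 55
C-H-A-F: 10 + 23 + 11 = 44
C-E-A-F: 4 + 12 + 11 = 27
The minimum is 27.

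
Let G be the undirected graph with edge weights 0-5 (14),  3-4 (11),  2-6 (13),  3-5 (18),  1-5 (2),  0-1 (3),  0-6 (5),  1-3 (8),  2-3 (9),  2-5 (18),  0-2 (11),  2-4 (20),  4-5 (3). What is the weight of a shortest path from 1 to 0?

3

Checking several routes:
1 -> 5 -> 2 -> 0: 2 + 18 + 11 = 31
1 -> 0: 3
1 -> 5 -> 0: 2 + 14 = 16
1 -> 3 -> 2 -> 0: 8 + 9 + 11 = 28
1 -> 3 -> 2 -> 6 -> 0: 8 + 9 + 13 + 5 = 35
1 -> 3 -> 4 -> 5 -> 0: 8 + 11 + 3 + 14 = 36
The minimum is 3.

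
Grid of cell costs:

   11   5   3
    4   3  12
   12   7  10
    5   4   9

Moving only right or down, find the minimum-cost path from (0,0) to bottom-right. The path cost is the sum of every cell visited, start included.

38

Cheapest: (0,0) (1,0) (1,1) (2,1) (3,1) (3,2)
  11 + 4 + 3 + 7 + 4 + 9 = 38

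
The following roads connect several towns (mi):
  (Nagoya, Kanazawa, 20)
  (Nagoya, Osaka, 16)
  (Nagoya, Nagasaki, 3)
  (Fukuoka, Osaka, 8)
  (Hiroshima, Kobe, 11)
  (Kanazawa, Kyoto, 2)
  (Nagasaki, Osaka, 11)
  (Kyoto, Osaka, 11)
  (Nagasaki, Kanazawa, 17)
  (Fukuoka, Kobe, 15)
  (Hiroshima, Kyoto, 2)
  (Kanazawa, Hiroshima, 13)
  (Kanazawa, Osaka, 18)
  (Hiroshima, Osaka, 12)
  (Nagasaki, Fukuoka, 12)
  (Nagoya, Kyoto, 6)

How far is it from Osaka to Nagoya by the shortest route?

A few of the Osaka→Nagoya routes:
Osaka - Nagoya: 16
Osaka - Nagasaki - Nagoya: 11 + 3 = 14
Osaka - Kyoto - Nagoya: 11 + 6 = 17
Osaka - Hiroshima - Kyoto - Nagoya: 12 + 2 + 6 = 20
The minimum is 14 mi.

14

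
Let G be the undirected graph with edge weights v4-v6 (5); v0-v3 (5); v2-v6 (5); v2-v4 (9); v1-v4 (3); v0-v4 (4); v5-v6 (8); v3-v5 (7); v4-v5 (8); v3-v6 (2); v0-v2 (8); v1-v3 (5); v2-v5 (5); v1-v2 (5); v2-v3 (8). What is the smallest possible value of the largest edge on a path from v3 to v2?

5

Some routes from v3 to v2:
v3-v6-v2: max(2, 5) = 5
v3-v0-v4-v6-v2: max(5, 4, 5, 5) = 5
v3-v0-v4-v1-v2: max(5, 4, 3, 5) = 5
v3-v6-v4-v1-v2: max(2, 5, 3, 5) = 5
The minimum achievable maximum is 5.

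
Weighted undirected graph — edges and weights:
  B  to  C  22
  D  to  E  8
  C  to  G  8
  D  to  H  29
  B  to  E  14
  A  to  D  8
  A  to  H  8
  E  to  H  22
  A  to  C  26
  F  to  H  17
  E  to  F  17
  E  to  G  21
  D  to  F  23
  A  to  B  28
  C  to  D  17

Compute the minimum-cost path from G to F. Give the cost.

A few of the G→F routes:
G→C→D→F: 8 + 17 + 23 = 48
G→C→D→E→F: 8 + 17 + 8 + 17 = 50
G→E→F: 21 + 17 = 38
Shortest: 38.

38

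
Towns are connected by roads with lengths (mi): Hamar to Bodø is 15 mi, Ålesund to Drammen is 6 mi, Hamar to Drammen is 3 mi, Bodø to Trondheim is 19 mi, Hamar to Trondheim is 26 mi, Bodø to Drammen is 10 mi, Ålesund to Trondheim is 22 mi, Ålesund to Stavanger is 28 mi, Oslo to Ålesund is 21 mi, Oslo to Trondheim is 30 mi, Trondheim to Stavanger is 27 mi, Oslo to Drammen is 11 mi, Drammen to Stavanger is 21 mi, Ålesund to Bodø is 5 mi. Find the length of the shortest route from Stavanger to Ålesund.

Checking several routes:
Stavanger → Drammen → Hamar → Bodø → Ålesund: 21 + 3 + 15 + 5 = 44
Stavanger → Drammen → Bodø → Ålesund: 21 + 10 + 5 = 36
Stavanger → Ålesund: 28
Stavanger → Drammen → Ålesund: 21 + 6 = 27
Best route has total 27 mi.

27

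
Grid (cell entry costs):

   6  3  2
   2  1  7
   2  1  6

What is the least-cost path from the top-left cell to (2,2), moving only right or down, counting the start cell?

Take (0,0) (1,0) (1,1) (2,1) (2,2) for a total of 6 + 2 + 1 + 1 + 6 = 16.
For comparison, the top-then-right route costs 24.

16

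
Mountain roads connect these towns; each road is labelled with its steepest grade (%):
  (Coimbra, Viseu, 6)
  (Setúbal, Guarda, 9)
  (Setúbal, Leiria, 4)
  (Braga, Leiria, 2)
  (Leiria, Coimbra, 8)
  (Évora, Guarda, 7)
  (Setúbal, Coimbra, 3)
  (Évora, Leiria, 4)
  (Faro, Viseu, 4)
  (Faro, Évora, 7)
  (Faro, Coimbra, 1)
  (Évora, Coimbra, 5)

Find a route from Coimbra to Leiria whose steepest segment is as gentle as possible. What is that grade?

Comparing a few candidate routes:
Coimbra - Viseu - Faro - Évora - Leiria: max(6, 4, 7, 4) = 7
Coimbra - Setúbal - Leiria: max(3, 4) = 4
Coimbra - Évora - Leiria: max(5, 4) = 5
Coimbra - Faro - Évora - Leiria: max(1, 7, 4) = 7
Coimbra - Leiria: max(8) = 8
Smallest bottleneck: 4%.

4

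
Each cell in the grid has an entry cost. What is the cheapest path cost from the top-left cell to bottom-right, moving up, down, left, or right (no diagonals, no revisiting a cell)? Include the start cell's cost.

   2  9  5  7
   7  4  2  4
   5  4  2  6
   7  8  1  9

27

Path r0c0 r1c0 r1c1 r1c2 r2c2 r3c2 r3c3: 2 + 7 + 4 + 2 + 2 + 1 + 9 = 27.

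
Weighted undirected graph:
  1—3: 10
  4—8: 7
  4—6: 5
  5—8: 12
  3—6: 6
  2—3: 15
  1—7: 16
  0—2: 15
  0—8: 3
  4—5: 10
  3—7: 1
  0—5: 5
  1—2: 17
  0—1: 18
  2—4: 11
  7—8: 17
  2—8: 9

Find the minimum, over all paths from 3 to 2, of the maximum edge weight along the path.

9

A few of the 3→2 routes:
3 -> 6 -> 4 -> 2: max(6, 5, 11) = 11
3 -> 6 -> 4 -> 5 -> 0 -> 8 -> 2: max(6, 5, 10, 5, 3, 9) = 10
3 -> 6 -> 4 -> 5 -> 8 -> 2: max(6, 5, 10, 12, 9) = 12
3 -> 6 -> 4 -> 8 -> 2: max(6, 5, 7, 9) = 9
Smallest bottleneck: 9.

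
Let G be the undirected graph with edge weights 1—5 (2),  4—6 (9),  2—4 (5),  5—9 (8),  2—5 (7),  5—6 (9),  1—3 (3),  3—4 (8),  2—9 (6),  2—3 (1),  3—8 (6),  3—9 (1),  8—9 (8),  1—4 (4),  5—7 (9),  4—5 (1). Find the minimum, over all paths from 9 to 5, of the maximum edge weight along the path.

Some routes from 9 to 5:
9→2→4→1→5: max(6, 5, 4, 2) = 6
9→3→1→4→5: max(1, 3, 4, 1) = 4
9→3→2→4→5: max(1, 1, 5, 1) = 5
9→3→1→5: max(1, 3, 2) = 3
9→3→2→4→1→5: max(1, 1, 5, 4, 2) = 5
Smallest bottleneck: 3.

3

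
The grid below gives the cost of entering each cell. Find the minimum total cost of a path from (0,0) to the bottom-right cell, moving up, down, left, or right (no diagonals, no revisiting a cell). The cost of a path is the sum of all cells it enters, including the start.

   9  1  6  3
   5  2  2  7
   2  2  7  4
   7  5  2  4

25

Take (0,0) (0,1) (1,1) (2,1) (3,1) (3,2) (3,3) for a total of 9 + 1 + 2 + 2 + 5 + 2 + 4 = 25.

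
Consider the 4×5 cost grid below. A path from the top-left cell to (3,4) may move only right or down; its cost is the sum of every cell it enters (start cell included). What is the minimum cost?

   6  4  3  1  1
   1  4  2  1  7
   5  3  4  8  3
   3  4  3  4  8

Path (0,0)→(1,0)→(1,1)→(1,2)→(1,3)→(1,4)→(2,4)→(3,4): 6 + 1 + 4 + 2 + 1 + 7 + 3 + 8 = 32.

32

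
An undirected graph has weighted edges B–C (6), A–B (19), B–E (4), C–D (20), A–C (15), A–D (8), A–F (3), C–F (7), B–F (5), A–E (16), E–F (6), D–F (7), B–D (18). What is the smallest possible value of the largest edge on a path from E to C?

6

Some routes from E to C:
E → B → F → C: max(4, 5, 7) = 7
E → F → C: max(6, 7) = 7
E → B → F → A → C: max(4, 5, 3, 15) = 15
E → B → F → D → A → C: max(4, 5, 7, 8, 15) = 15
E → F → B → C: max(6, 5, 6) = 6
E → B → C: max(4, 6) = 6
The minimum achievable maximum is 6.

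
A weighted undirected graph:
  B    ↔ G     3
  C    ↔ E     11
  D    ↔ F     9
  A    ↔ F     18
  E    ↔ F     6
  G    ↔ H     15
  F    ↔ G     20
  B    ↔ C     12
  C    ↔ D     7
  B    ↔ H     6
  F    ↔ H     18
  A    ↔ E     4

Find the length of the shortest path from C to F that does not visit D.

17

Checking several routes:
C-E-F: 11 + 6 = 17
C-E-A-F: 11 + 4 + 18 = 33
C-B-H-F: 12 + 6 + 18 = 36
C-B-G-F: 12 + 3 + 20 = 35
The minimum is 17.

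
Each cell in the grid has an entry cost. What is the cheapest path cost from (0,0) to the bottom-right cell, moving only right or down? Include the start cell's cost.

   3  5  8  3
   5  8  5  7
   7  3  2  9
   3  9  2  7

Path r0c0→r1c0→r2c0→r2c1→r2c2→r3c2→r3c3: 3 + 5 + 7 + 3 + 2 + 2 + 7 = 29.
(Top row then right column would cost 42.)

29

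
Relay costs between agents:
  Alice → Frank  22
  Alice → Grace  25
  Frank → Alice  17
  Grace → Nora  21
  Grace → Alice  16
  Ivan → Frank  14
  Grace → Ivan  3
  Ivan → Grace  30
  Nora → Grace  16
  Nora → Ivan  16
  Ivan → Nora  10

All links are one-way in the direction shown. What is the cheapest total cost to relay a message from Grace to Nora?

13

Candidate routes:
Grace - Ivan - Nora: 3 + 10 = 13
Grace - Nora: 21
Best route has total 13.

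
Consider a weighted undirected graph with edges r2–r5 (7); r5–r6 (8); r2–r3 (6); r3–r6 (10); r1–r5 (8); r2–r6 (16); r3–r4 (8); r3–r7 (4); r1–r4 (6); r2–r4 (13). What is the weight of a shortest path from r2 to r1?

Checking several routes:
r2-r3-r4-r1: 6 + 8 + 6 = 20
r2-r4-r1: 13 + 6 = 19
r2-r5-r1: 7 + 8 = 15
Shortest: 15.

15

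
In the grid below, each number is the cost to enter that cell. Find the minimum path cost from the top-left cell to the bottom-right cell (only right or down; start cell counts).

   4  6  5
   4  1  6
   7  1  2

12

Path r0c0 → r1c0 → r1c1 → r2c1 → r2c2: 4 + 4 + 1 + 1 + 2 = 12.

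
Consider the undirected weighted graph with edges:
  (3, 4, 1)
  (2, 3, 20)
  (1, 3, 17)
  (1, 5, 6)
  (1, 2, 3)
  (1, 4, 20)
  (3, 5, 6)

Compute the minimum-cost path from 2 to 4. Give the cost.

Comparing a few candidate routes:
2→3→4: 20 + 1 = 21
2→1→5→3→4: 3 + 6 + 6 + 1 = 16
2→1→3→4: 3 + 17 + 1 = 21
Shortest: 16.

16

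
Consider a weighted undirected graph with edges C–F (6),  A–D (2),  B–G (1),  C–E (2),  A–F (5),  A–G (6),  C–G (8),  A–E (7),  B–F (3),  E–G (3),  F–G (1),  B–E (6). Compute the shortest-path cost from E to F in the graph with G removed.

Candidate routes:
E→C→F: 2 + 6 = 8
E→A→F: 7 + 5 = 12
E→B→F: 6 + 3 = 9
Shortest: 8.

8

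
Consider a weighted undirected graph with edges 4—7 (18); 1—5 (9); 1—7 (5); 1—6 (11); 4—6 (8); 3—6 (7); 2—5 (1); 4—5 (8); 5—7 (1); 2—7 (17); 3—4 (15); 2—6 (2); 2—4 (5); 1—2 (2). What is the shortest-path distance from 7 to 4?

7

Checking several routes:
7→5→2→4: 1 + 1 + 5 = 7
7→5→1→2→4: 1 + 9 + 2 + 5 = 17
7→1→2→5→4: 5 + 2 + 1 + 8 = 16
7→5→4: 1 + 8 = 9
7→5→2→6→4: 1 + 1 + 2 + 8 = 12
7→1→2→4: 5 + 2 + 5 = 12
Best route has total 7.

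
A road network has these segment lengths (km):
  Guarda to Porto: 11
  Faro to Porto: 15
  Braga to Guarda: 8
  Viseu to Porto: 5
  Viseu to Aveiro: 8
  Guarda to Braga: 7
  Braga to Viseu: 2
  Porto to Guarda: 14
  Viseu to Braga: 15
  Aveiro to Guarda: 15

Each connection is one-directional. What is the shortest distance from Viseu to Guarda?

Paths from Viseu to Guarda:
Viseu-Braga-Guarda: 15 + 8 = 23
Viseu-Aveiro-Guarda: 8 + 15 = 23
Viseu-Porto-Guarda: 5 + 14 = 19
Shortest: 19 km.

19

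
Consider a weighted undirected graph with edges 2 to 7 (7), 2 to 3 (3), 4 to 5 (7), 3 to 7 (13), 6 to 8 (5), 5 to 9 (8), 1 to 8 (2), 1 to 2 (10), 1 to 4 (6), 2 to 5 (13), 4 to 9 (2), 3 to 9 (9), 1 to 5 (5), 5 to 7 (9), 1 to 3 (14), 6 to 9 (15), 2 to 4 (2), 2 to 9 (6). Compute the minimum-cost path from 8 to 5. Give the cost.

Comparing a few candidate routes:
8→1→2→4→5: 2 + 10 + 2 + 7 = 21
8→1→4→5: 2 + 6 + 7 = 15
8→1→5: 2 + 5 = 7
8→1→4→9→5: 2 + 6 + 2 + 8 = 18
Best route has total 7.

7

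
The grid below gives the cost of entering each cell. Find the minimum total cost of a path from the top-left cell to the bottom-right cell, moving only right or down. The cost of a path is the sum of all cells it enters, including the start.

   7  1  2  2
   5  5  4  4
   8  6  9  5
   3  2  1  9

30

Cheapest: [0,0] -> [0,1] -> [0,2] -> [0,3] -> [1,3] -> [2,3] -> [3,3]
  7 + 1 + 2 + 2 + 4 + 5 + 9 = 30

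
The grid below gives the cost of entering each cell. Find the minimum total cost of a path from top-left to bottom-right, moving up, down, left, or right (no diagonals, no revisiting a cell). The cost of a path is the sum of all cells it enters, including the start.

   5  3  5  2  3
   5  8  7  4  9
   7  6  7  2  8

Path (0,0) (0,1) (0,2) (0,3) (1,3) (2,3) (2,4): 5 + 3 + 5 + 2 + 4 + 2 + 8 = 29.

29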